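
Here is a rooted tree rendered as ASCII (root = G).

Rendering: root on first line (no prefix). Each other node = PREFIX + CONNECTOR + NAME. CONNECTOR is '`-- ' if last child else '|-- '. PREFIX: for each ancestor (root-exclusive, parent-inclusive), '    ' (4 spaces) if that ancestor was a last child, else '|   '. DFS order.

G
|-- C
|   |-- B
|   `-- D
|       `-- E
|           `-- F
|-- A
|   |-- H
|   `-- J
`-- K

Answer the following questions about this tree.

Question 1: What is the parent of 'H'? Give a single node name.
Answer: A

Derivation:
Scan adjacency: H appears as child of A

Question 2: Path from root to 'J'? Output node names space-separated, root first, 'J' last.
Answer: G A J

Derivation:
Walk down from root: G -> A -> J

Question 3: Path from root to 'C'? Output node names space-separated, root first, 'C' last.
Walk down from root: G -> C

Answer: G C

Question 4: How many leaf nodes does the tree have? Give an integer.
Answer: 5

Derivation:
Leaves (nodes with no children): B, F, H, J, K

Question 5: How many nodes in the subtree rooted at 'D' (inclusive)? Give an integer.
Subtree rooted at D contains: D, E, F
Count = 3

Answer: 3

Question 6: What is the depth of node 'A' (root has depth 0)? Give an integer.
Path from root to A: G -> A
Depth = number of edges = 1

Answer: 1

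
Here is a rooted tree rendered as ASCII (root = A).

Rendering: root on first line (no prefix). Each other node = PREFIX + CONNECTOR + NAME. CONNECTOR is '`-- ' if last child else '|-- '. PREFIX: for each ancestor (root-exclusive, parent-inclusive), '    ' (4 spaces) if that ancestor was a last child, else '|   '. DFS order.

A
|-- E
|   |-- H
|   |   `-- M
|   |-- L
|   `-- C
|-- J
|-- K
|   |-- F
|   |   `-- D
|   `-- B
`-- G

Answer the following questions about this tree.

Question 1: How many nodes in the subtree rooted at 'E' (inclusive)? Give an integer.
Answer: 5

Derivation:
Subtree rooted at E contains: C, E, H, L, M
Count = 5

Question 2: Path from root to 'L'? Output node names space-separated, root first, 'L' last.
Walk down from root: A -> E -> L

Answer: A E L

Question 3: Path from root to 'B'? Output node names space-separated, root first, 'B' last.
Answer: A K B

Derivation:
Walk down from root: A -> K -> B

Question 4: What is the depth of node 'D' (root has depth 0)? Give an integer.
Answer: 3

Derivation:
Path from root to D: A -> K -> F -> D
Depth = number of edges = 3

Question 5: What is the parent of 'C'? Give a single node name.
Scan adjacency: C appears as child of E

Answer: E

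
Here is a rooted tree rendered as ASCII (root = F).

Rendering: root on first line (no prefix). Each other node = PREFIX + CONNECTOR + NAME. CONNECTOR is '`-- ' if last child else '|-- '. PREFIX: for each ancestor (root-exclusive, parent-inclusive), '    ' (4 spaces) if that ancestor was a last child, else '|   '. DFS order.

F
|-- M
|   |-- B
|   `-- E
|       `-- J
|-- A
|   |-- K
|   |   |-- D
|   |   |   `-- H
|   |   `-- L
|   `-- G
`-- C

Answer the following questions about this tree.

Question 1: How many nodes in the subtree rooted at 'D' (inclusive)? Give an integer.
Subtree rooted at D contains: D, H
Count = 2

Answer: 2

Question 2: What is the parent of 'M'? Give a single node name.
Scan adjacency: M appears as child of F

Answer: F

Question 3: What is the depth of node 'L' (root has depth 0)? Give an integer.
Path from root to L: F -> A -> K -> L
Depth = number of edges = 3

Answer: 3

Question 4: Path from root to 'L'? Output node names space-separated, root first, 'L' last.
Answer: F A K L

Derivation:
Walk down from root: F -> A -> K -> L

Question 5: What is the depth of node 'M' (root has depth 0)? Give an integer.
Answer: 1

Derivation:
Path from root to M: F -> M
Depth = number of edges = 1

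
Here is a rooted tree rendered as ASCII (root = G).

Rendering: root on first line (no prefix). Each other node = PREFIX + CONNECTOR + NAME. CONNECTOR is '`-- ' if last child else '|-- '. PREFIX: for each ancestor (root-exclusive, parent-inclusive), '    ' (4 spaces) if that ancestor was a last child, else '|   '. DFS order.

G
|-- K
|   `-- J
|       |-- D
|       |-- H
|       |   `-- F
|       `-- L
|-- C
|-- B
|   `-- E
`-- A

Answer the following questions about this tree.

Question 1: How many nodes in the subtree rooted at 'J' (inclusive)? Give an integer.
Subtree rooted at J contains: D, F, H, J, L
Count = 5

Answer: 5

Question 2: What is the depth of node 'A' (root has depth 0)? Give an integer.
Answer: 1

Derivation:
Path from root to A: G -> A
Depth = number of edges = 1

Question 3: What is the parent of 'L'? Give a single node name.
Scan adjacency: L appears as child of J

Answer: J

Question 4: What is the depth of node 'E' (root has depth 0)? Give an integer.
Answer: 2

Derivation:
Path from root to E: G -> B -> E
Depth = number of edges = 2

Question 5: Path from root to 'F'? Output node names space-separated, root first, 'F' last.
Answer: G K J H F

Derivation:
Walk down from root: G -> K -> J -> H -> F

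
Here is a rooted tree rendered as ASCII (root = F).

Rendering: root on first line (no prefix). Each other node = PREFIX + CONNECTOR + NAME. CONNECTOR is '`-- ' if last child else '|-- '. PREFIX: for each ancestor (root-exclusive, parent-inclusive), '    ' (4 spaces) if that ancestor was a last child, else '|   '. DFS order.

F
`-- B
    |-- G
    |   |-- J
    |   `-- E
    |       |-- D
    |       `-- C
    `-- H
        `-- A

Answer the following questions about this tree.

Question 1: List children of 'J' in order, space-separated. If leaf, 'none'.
Answer: none

Derivation:
Node J's children (from adjacency): (leaf)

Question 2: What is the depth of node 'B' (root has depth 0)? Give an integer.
Path from root to B: F -> B
Depth = number of edges = 1

Answer: 1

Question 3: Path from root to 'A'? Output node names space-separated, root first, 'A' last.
Answer: F B H A

Derivation:
Walk down from root: F -> B -> H -> A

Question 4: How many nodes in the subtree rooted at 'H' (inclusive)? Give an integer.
Subtree rooted at H contains: A, H
Count = 2

Answer: 2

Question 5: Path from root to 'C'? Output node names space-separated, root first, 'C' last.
Walk down from root: F -> B -> G -> E -> C

Answer: F B G E C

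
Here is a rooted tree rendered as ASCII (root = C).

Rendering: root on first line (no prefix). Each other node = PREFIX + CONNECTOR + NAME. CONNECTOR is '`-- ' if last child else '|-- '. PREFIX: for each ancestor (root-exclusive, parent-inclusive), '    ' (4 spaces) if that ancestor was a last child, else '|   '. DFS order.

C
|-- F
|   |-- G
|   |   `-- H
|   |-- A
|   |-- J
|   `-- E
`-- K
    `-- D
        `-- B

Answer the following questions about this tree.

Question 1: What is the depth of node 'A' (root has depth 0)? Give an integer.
Path from root to A: C -> F -> A
Depth = number of edges = 2

Answer: 2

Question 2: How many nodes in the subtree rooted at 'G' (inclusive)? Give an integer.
Subtree rooted at G contains: G, H
Count = 2

Answer: 2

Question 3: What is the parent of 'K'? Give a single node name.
Scan adjacency: K appears as child of C

Answer: C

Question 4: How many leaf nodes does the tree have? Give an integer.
Leaves (nodes with no children): A, B, E, H, J

Answer: 5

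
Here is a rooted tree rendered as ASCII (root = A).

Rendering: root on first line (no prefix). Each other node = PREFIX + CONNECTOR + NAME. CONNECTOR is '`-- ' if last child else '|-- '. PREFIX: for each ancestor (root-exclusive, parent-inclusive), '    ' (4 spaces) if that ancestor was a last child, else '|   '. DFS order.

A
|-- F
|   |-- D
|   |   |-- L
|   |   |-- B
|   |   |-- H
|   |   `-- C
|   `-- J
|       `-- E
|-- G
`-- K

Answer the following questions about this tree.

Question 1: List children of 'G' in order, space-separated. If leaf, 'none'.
Node G's children (from adjacency): (leaf)

Answer: none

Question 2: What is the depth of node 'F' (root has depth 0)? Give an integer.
Path from root to F: A -> F
Depth = number of edges = 1

Answer: 1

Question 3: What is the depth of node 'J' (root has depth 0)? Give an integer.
Answer: 2

Derivation:
Path from root to J: A -> F -> J
Depth = number of edges = 2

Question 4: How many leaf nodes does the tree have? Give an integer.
Answer: 7

Derivation:
Leaves (nodes with no children): B, C, E, G, H, K, L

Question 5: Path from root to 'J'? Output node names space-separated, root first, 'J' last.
Answer: A F J

Derivation:
Walk down from root: A -> F -> J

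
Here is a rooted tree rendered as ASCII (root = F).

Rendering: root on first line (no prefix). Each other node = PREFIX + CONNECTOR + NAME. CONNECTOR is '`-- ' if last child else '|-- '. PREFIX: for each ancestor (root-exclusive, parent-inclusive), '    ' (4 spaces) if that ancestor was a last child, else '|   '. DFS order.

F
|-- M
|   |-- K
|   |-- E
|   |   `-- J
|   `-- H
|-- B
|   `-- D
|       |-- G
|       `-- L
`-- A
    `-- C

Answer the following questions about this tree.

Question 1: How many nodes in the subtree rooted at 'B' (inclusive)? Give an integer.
Answer: 4

Derivation:
Subtree rooted at B contains: B, D, G, L
Count = 4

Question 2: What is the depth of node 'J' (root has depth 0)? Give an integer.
Answer: 3

Derivation:
Path from root to J: F -> M -> E -> J
Depth = number of edges = 3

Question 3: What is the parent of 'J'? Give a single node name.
Scan adjacency: J appears as child of E

Answer: E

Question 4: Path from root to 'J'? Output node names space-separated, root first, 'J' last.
Answer: F M E J

Derivation:
Walk down from root: F -> M -> E -> J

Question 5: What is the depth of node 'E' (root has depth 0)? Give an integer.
Answer: 2

Derivation:
Path from root to E: F -> M -> E
Depth = number of edges = 2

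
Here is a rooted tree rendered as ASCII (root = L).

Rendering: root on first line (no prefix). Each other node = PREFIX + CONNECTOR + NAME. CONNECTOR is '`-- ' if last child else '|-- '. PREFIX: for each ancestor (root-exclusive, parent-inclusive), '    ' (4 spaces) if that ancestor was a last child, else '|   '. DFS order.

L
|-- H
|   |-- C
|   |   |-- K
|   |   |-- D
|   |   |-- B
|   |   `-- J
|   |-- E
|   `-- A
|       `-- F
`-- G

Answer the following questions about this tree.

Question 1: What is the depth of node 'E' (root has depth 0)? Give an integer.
Path from root to E: L -> H -> E
Depth = number of edges = 2

Answer: 2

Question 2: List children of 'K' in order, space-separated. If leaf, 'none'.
Answer: none

Derivation:
Node K's children (from adjacency): (leaf)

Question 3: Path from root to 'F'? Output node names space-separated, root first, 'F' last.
Walk down from root: L -> H -> A -> F

Answer: L H A F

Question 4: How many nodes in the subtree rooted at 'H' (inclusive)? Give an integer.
Answer: 9

Derivation:
Subtree rooted at H contains: A, B, C, D, E, F, H, J, K
Count = 9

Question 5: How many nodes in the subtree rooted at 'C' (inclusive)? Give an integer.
Answer: 5

Derivation:
Subtree rooted at C contains: B, C, D, J, K
Count = 5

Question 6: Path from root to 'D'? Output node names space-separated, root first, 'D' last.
Walk down from root: L -> H -> C -> D

Answer: L H C D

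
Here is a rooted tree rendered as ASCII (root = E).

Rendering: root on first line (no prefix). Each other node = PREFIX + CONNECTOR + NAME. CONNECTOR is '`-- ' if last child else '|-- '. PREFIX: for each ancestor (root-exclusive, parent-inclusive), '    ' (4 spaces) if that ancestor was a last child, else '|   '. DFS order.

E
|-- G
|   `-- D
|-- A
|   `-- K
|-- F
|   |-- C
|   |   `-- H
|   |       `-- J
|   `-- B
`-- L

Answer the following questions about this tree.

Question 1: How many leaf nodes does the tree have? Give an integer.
Leaves (nodes with no children): B, D, J, K, L

Answer: 5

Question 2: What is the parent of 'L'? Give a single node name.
Scan adjacency: L appears as child of E

Answer: E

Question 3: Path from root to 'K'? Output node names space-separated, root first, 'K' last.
Answer: E A K

Derivation:
Walk down from root: E -> A -> K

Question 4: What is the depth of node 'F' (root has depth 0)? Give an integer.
Path from root to F: E -> F
Depth = number of edges = 1

Answer: 1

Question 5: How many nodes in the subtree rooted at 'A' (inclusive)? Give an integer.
Answer: 2

Derivation:
Subtree rooted at A contains: A, K
Count = 2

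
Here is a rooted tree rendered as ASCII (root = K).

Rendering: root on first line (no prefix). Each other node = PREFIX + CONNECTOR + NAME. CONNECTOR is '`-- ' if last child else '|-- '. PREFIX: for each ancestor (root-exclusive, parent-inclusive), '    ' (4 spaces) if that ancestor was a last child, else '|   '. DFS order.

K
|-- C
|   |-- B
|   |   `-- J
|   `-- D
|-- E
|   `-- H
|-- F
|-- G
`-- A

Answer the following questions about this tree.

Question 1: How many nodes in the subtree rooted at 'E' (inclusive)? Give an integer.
Answer: 2

Derivation:
Subtree rooted at E contains: E, H
Count = 2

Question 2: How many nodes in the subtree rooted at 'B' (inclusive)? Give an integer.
Answer: 2

Derivation:
Subtree rooted at B contains: B, J
Count = 2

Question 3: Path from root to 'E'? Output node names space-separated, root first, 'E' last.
Walk down from root: K -> E

Answer: K E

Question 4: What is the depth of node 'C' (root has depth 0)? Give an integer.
Path from root to C: K -> C
Depth = number of edges = 1

Answer: 1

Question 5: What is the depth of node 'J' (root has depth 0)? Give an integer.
Path from root to J: K -> C -> B -> J
Depth = number of edges = 3

Answer: 3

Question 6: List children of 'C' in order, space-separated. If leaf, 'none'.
Answer: B D

Derivation:
Node C's children (from adjacency): B, D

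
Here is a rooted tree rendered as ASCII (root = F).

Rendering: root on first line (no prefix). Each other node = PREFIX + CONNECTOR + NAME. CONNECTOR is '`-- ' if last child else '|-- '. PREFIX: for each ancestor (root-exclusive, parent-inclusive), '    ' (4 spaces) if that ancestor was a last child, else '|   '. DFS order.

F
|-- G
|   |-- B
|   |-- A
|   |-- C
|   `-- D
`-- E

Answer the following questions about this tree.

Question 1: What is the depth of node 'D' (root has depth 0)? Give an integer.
Answer: 2

Derivation:
Path from root to D: F -> G -> D
Depth = number of edges = 2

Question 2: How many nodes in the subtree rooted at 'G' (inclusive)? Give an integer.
Subtree rooted at G contains: A, B, C, D, G
Count = 5

Answer: 5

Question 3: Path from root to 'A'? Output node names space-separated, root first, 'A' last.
Walk down from root: F -> G -> A

Answer: F G A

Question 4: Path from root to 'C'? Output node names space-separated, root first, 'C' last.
Answer: F G C

Derivation:
Walk down from root: F -> G -> C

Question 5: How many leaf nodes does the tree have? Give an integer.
Leaves (nodes with no children): A, B, C, D, E

Answer: 5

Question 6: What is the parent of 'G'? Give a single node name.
Scan adjacency: G appears as child of F

Answer: F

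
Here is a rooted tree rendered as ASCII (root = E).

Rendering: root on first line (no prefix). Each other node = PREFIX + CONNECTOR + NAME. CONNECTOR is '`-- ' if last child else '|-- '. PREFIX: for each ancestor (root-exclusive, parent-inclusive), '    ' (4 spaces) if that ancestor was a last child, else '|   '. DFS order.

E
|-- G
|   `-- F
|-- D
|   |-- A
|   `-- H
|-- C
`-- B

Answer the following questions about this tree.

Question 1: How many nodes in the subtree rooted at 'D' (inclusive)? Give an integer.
Answer: 3

Derivation:
Subtree rooted at D contains: A, D, H
Count = 3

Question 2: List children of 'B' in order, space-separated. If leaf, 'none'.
Answer: none

Derivation:
Node B's children (from adjacency): (leaf)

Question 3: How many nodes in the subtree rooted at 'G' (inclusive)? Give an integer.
Subtree rooted at G contains: F, G
Count = 2

Answer: 2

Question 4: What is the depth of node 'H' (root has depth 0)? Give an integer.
Answer: 2

Derivation:
Path from root to H: E -> D -> H
Depth = number of edges = 2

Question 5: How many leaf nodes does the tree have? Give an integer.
Answer: 5

Derivation:
Leaves (nodes with no children): A, B, C, F, H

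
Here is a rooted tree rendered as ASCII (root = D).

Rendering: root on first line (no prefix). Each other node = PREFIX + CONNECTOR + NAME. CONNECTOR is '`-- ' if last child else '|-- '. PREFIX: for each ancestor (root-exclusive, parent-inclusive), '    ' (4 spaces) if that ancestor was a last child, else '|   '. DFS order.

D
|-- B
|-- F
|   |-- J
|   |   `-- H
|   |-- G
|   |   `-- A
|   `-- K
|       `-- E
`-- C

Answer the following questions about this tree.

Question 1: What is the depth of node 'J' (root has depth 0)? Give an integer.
Answer: 2

Derivation:
Path from root to J: D -> F -> J
Depth = number of edges = 2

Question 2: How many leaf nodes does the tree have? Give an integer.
Answer: 5

Derivation:
Leaves (nodes with no children): A, B, C, E, H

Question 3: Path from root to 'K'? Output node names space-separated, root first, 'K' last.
Answer: D F K

Derivation:
Walk down from root: D -> F -> K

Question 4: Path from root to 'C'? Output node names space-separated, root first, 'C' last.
Answer: D C

Derivation:
Walk down from root: D -> C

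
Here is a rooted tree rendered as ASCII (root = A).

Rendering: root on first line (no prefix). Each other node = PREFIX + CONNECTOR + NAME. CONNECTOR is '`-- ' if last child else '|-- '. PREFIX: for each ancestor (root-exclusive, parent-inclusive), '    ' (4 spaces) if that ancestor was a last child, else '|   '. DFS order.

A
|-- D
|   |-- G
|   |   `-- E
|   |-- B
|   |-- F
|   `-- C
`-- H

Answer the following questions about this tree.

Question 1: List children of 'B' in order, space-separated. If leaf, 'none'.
Node B's children (from adjacency): (leaf)

Answer: none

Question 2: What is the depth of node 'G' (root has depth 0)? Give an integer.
Path from root to G: A -> D -> G
Depth = number of edges = 2

Answer: 2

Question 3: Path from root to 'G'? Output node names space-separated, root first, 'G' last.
Answer: A D G

Derivation:
Walk down from root: A -> D -> G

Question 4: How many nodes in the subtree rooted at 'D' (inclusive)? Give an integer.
Answer: 6

Derivation:
Subtree rooted at D contains: B, C, D, E, F, G
Count = 6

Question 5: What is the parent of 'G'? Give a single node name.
Answer: D

Derivation:
Scan adjacency: G appears as child of D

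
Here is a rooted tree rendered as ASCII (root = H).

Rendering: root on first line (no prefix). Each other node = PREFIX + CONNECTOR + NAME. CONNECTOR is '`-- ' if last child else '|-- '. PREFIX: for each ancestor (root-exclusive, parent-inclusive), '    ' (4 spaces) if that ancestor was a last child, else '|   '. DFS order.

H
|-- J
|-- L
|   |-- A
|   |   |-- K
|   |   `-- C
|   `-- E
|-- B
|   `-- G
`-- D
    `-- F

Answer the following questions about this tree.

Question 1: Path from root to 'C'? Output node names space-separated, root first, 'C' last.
Answer: H L A C

Derivation:
Walk down from root: H -> L -> A -> C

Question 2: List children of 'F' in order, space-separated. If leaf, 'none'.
Answer: none

Derivation:
Node F's children (from adjacency): (leaf)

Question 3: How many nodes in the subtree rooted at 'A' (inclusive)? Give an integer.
Subtree rooted at A contains: A, C, K
Count = 3

Answer: 3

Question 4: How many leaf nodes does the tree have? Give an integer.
Answer: 6

Derivation:
Leaves (nodes with no children): C, E, F, G, J, K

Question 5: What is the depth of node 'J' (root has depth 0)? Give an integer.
Path from root to J: H -> J
Depth = number of edges = 1

Answer: 1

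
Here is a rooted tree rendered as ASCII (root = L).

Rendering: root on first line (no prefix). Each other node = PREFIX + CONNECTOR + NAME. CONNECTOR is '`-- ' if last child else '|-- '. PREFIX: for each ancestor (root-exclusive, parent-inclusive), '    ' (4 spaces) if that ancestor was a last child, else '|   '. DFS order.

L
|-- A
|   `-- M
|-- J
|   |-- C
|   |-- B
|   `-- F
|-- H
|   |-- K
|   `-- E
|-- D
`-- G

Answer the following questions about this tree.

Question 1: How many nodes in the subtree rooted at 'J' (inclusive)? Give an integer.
Subtree rooted at J contains: B, C, F, J
Count = 4

Answer: 4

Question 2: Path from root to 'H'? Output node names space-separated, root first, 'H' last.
Walk down from root: L -> H

Answer: L H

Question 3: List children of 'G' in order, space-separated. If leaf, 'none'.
Answer: none

Derivation:
Node G's children (from adjacency): (leaf)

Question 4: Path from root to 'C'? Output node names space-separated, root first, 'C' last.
Walk down from root: L -> J -> C

Answer: L J C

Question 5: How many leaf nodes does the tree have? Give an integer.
Answer: 8

Derivation:
Leaves (nodes with no children): B, C, D, E, F, G, K, M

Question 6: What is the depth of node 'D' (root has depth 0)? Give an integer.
Path from root to D: L -> D
Depth = number of edges = 1

Answer: 1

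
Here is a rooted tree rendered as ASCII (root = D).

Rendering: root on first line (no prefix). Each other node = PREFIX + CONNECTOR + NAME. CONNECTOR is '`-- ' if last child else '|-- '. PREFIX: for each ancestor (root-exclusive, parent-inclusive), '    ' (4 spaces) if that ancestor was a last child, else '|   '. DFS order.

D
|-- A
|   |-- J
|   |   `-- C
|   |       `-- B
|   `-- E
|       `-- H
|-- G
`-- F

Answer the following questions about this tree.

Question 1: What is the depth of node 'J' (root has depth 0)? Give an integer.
Answer: 2

Derivation:
Path from root to J: D -> A -> J
Depth = number of edges = 2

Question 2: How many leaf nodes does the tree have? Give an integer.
Leaves (nodes with no children): B, F, G, H

Answer: 4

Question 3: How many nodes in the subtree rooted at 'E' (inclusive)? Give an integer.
Answer: 2

Derivation:
Subtree rooted at E contains: E, H
Count = 2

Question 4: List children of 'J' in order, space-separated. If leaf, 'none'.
Node J's children (from adjacency): C

Answer: C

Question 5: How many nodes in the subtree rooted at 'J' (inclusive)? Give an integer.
Answer: 3

Derivation:
Subtree rooted at J contains: B, C, J
Count = 3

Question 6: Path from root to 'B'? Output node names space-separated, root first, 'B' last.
Walk down from root: D -> A -> J -> C -> B

Answer: D A J C B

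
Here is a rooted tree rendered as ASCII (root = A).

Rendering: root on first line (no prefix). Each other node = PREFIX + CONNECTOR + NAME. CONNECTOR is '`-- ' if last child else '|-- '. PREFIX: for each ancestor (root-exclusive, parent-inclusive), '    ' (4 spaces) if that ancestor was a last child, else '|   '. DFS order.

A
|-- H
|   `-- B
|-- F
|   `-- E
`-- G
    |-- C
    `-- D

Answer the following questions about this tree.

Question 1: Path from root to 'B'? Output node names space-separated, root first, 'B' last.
Walk down from root: A -> H -> B

Answer: A H B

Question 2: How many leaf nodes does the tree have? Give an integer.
Leaves (nodes with no children): B, C, D, E

Answer: 4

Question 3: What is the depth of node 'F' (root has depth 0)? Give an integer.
Path from root to F: A -> F
Depth = number of edges = 1

Answer: 1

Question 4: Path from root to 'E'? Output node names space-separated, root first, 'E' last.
Answer: A F E

Derivation:
Walk down from root: A -> F -> E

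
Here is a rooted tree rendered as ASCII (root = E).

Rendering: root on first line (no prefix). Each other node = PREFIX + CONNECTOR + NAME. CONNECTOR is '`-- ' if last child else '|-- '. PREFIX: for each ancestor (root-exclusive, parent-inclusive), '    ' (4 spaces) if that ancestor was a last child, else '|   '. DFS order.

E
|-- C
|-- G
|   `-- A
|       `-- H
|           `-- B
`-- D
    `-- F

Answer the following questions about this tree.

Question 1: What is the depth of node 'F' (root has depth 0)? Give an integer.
Answer: 2

Derivation:
Path from root to F: E -> D -> F
Depth = number of edges = 2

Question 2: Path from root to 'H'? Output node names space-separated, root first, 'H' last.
Walk down from root: E -> G -> A -> H

Answer: E G A H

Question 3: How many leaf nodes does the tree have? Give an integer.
Leaves (nodes with no children): B, C, F

Answer: 3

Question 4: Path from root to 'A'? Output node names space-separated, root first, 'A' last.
Walk down from root: E -> G -> A

Answer: E G A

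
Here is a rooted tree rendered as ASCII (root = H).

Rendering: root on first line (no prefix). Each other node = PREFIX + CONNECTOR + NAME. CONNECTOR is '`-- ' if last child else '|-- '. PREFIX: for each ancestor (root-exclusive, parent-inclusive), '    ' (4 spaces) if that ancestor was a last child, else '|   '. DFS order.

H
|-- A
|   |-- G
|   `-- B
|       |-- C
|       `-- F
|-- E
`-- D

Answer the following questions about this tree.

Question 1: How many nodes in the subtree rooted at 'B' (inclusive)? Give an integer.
Answer: 3

Derivation:
Subtree rooted at B contains: B, C, F
Count = 3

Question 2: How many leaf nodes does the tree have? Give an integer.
Answer: 5

Derivation:
Leaves (nodes with no children): C, D, E, F, G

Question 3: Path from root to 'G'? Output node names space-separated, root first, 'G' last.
Walk down from root: H -> A -> G

Answer: H A G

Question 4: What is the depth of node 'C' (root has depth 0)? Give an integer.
Answer: 3

Derivation:
Path from root to C: H -> A -> B -> C
Depth = number of edges = 3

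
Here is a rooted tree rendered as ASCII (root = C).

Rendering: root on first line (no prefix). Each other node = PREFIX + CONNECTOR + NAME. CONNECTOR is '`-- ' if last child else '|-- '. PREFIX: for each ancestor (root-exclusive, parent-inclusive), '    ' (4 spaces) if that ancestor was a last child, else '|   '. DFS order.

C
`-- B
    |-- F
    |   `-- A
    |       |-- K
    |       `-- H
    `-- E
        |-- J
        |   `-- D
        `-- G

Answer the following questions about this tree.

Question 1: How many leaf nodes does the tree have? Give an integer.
Answer: 4

Derivation:
Leaves (nodes with no children): D, G, H, K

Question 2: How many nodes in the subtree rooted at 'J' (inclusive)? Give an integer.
Answer: 2

Derivation:
Subtree rooted at J contains: D, J
Count = 2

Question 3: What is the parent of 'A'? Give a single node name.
Answer: F

Derivation:
Scan adjacency: A appears as child of F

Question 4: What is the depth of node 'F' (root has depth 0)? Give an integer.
Answer: 2

Derivation:
Path from root to F: C -> B -> F
Depth = number of edges = 2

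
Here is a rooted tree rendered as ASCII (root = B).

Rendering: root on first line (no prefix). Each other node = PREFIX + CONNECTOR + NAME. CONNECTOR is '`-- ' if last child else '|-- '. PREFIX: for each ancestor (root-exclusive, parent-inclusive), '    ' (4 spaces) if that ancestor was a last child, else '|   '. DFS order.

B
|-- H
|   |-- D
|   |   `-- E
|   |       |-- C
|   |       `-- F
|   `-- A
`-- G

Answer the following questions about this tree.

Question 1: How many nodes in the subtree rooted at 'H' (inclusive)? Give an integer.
Subtree rooted at H contains: A, C, D, E, F, H
Count = 6

Answer: 6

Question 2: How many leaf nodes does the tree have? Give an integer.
Leaves (nodes with no children): A, C, F, G

Answer: 4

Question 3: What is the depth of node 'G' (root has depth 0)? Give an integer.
Answer: 1

Derivation:
Path from root to G: B -> G
Depth = number of edges = 1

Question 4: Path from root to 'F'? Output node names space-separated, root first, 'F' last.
Answer: B H D E F

Derivation:
Walk down from root: B -> H -> D -> E -> F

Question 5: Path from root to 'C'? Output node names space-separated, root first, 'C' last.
Answer: B H D E C

Derivation:
Walk down from root: B -> H -> D -> E -> C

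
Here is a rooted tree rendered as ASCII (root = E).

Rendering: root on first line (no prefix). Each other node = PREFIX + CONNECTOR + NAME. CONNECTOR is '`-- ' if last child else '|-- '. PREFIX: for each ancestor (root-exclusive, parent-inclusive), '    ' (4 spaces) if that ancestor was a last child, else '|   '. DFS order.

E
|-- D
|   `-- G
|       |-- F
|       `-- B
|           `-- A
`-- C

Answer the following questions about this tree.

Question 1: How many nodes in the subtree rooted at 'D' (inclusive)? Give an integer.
Answer: 5

Derivation:
Subtree rooted at D contains: A, B, D, F, G
Count = 5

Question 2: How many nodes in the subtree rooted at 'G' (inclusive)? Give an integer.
Subtree rooted at G contains: A, B, F, G
Count = 4

Answer: 4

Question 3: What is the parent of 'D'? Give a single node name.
Scan adjacency: D appears as child of E

Answer: E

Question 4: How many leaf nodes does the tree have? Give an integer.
Leaves (nodes with no children): A, C, F

Answer: 3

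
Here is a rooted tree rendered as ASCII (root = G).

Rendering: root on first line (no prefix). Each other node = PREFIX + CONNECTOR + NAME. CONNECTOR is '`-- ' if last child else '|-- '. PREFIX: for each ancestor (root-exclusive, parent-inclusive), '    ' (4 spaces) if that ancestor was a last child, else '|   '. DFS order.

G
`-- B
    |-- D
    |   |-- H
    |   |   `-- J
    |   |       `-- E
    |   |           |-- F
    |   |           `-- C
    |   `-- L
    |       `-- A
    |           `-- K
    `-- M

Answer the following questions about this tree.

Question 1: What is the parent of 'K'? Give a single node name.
Answer: A

Derivation:
Scan adjacency: K appears as child of A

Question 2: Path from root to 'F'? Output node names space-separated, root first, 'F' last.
Answer: G B D H J E F

Derivation:
Walk down from root: G -> B -> D -> H -> J -> E -> F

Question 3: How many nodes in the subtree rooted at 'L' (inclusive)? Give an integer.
Subtree rooted at L contains: A, K, L
Count = 3

Answer: 3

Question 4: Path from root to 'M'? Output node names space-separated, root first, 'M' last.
Answer: G B M

Derivation:
Walk down from root: G -> B -> M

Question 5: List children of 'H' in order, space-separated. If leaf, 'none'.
Answer: J

Derivation:
Node H's children (from adjacency): J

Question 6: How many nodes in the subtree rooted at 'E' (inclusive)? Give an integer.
Answer: 3

Derivation:
Subtree rooted at E contains: C, E, F
Count = 3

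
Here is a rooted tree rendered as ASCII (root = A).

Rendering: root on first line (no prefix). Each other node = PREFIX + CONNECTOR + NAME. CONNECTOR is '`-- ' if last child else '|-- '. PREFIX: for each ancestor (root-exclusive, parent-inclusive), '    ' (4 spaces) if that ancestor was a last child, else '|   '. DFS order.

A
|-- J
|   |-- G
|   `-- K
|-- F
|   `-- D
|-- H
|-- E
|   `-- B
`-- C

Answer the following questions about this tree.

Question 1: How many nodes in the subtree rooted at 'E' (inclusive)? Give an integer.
Answer: 2

Derivation:
Subtree rooted at E contains: B, E
Count = 2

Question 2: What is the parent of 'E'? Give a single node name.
Scan adjacency: E appears as child of A

Answer: A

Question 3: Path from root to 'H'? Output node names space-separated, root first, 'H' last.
Answer: A H

Derivation:
Walk down from root: A -> H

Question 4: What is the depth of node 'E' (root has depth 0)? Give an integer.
Path from root to E: A -> E
Depth = number of edges = 1

Answer: 1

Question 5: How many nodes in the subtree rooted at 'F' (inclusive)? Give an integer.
Answer: 2

Derivation:
Subtree rooted at F contains: D, F
Count = 2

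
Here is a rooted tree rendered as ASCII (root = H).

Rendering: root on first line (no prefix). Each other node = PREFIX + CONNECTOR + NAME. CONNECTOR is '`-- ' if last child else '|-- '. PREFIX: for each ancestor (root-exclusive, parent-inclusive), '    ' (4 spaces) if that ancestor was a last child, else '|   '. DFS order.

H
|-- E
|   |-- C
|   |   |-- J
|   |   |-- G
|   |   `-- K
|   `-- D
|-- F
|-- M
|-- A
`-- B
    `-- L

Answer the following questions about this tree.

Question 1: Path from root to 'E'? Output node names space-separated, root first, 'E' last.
Walk down from root: H -> E

Answer: H E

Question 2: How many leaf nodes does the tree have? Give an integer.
Leaves (nodes with no children): A, D, F, G, J, K, L, M

Answer: 8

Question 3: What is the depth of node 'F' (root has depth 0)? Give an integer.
Answer: 1

Derivation:
Path from root to F: H -> F
Depth = number of edges = 1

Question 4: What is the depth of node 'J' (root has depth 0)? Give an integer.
Answer: 3

Derivation:
Path from root to J: H -> E -> C -> J
Depth = number of edges = 3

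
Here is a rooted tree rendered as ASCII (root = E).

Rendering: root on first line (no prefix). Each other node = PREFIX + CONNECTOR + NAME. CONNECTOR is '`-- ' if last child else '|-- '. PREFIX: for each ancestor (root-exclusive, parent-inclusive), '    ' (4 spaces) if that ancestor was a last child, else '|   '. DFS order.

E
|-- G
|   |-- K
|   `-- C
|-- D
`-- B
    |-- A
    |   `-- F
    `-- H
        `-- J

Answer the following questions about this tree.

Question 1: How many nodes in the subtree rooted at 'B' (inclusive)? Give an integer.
Answer: 5

Derivation:
Subtree rooted at B contains: A, B, F, H, J
Count = 5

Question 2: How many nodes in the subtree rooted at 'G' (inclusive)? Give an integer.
Answer: 3

Derivation:
Subtree rooted at G contains: C, G, K
Count = 3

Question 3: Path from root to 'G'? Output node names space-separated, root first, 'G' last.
Answer: E G

Derivation:
Walk down from root: E -> G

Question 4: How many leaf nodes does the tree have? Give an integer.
Leaves (nodes with no children): C, D, F, J, K

Answer: 5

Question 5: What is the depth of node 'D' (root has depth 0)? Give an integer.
Answer: 1

Derivation:
Path from root to D: E -> D
Depth = number of edges = 1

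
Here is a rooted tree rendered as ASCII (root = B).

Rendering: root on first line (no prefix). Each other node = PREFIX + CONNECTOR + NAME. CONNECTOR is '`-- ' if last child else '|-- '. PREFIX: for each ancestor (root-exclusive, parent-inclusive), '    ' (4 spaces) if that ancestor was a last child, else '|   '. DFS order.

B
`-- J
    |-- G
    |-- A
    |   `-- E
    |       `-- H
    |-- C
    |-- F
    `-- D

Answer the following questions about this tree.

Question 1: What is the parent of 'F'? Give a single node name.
Answer: J

Derivation:
Scan adjacency: F appears as child of J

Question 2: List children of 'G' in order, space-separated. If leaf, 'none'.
Answer: none

Derivation:
Node G's children (from adjacency): (leaf)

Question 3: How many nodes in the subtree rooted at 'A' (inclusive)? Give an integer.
Answer: 3

Derivation:
Subtree rooted at A contains: A, E, H
Count = 3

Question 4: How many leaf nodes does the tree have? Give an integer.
Answer: 5

Derivation:
Leaves (nodes with no children): C, D, F, G, H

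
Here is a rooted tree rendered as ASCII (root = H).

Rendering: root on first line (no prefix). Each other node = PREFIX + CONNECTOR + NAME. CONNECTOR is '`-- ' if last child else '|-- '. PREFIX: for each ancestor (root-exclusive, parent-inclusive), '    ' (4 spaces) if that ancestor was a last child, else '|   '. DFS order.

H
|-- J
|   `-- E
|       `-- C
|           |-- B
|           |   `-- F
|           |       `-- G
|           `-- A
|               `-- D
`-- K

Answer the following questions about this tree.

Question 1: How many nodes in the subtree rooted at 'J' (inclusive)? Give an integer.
Answer: 8

Derivation:
Subtree rooted at J contains: A, B, C, D, E, F, G, J
Count = 8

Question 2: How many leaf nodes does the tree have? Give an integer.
Leaves (nodes with no children): D, G, K

Answer: 3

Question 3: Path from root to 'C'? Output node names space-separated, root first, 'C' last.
Walk down from root: H -> J -> E -> C

Answer: H J E C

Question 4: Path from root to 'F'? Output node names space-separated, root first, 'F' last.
Walk down from root: H -> J -> E -> C -> B -> F

Answer: H J E C B F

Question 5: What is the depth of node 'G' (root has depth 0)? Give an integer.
Path from root to G: H -> J -> E -> C -> B -> F -> G
Depth = number of edges = 6

Answer: 6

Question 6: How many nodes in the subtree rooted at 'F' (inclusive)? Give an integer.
Subtree rooted at F contains: F, G
Count = 2

Answer: 2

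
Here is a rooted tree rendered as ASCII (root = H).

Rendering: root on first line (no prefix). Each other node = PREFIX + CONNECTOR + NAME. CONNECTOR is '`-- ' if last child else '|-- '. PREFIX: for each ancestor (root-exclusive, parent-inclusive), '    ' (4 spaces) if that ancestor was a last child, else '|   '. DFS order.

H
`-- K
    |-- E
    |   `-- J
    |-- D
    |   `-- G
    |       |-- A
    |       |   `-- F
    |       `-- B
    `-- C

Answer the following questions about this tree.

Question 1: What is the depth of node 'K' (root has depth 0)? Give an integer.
Answer: 1

Derivation:
Path from root to K: H -> K
Depth = number of edges = 1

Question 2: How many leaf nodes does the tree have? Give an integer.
Leaves (nodes with no children): B, C, F, J

Answer: 4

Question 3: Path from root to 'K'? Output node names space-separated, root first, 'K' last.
Answer: H K

Derivation:
Walk down from root: H -> K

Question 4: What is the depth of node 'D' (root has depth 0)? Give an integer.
Answer: 2

Derivation:
Path from root to D: H -> K -> D
Depth = number of edges = 2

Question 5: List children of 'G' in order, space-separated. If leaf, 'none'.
Answer: A B

Derivation:
Node G's children (from adjacency): A, B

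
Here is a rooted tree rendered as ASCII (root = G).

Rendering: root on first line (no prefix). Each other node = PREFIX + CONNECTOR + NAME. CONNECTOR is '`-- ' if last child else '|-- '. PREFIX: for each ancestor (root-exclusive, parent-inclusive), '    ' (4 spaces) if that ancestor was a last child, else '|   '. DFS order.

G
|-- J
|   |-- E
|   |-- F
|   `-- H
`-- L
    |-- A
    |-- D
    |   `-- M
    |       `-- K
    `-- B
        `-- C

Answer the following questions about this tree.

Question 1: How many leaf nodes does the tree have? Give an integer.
Answer: 6

Derivation:
Leaves (nodes with no children): A, C, E, F, H, K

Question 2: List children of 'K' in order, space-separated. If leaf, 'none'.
Answer: none

Derivation:
Node K's children (from adjacency): (leaf)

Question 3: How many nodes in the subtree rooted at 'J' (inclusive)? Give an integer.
Answer: 4

Derivation:
Subtree rooted at J contains: E, F, H, J
Count = 4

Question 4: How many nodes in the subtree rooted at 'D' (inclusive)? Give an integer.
Subtree rooted at D contains: D, K, M
Count = 3

Answer: 3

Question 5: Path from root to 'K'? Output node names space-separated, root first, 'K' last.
Answer: G L D M K

Derivation:
Walk down from root: G -> L -> D -> M -> K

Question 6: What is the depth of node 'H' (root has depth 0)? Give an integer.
Answer: 2

Derivation:
Path from root to H: G -> J -> H
Depth = number of edges = 2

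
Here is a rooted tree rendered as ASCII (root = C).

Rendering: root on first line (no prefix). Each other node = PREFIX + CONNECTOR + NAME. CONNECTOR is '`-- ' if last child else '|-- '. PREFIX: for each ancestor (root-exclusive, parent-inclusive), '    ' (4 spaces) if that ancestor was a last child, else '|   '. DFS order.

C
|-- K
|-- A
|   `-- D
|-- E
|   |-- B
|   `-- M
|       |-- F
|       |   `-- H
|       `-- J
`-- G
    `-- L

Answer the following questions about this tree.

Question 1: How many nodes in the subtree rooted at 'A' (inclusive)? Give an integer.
Subtree rooted at A contains: A, D
Count = 2

Answer: 2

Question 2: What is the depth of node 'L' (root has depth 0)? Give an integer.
Answer: 2

Derivation:
Path from root to L: C -> G -> L
Depth = number of edges = 2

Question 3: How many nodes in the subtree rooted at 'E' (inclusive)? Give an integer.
Answer: 6

Derivation:
Subtree rooted at E contains: B, E, F, H, J, M
Count = 6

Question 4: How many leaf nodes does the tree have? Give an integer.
Answer: 6

Derivation:
Leaves (nodes with no children): B, D, H, J, K, L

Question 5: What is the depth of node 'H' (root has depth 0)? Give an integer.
Path from root to H: C -> E -> M -> F -> H
Depth = number of edges = 4

Answer: 4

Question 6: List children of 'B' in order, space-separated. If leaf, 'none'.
Answer: none

Derivation:
Node B's children (from adjacency): (leaf)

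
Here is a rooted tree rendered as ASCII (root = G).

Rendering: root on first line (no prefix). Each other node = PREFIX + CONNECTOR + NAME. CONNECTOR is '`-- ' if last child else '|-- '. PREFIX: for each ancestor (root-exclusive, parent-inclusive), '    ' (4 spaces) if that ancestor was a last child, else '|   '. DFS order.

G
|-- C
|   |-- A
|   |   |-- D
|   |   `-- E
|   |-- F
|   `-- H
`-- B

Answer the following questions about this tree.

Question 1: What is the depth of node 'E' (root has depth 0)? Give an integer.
Path from root to E: G -> C -> A -> E
Depth = number of edges = 3

Answer: 3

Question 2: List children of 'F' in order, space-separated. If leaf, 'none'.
Answer: none

Derivation:
Node F's children (from adjacency): (leaf)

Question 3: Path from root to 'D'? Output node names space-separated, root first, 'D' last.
Walk down from root: G -> C -> A -> D

Answer: G C A D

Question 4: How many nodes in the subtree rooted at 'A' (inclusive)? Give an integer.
Subtree rooted at A contains: A, D, E
Count = 3

Answer: 3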